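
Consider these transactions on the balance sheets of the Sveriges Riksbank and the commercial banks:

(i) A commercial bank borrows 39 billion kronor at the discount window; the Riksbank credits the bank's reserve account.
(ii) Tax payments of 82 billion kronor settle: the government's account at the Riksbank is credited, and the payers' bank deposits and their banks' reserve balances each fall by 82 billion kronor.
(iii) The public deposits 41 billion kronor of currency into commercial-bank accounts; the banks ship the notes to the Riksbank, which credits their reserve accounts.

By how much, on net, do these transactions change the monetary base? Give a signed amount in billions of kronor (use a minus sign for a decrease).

Discount-window loan 39 billion kronor: Riksbank balance sheet expands → +39B.
Government account inflow 82 billion kronor: reserves shift to a non-base liability → −82B.
Currency deposit 41 billion kronor: just a shift between currency and reserves — both are base money → 0.
Net: 39 − 82 + 0 = -43 billion.

-43 billion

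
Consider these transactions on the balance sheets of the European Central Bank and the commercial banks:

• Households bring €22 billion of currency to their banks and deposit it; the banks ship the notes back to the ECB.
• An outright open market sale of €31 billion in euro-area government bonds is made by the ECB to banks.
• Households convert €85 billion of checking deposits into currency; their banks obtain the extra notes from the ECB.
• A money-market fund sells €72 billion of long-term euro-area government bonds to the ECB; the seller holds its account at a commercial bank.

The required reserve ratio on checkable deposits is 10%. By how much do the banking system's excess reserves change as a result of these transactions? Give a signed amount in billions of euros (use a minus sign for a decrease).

-€22.9 billion

Currency deposit €22 billion: reserves +€22B, deposits +€22B.
OMO sale (to banks) €31 billion: reserves −€31B, deposits 0.
Currency withdrawal €85 billion: reserves −€85B, deposits −€85B.
Asset purchase (from non-banks) €72 billion: reserves +€72B, deposits +€72B.
Totals: Δreserves = −€22B, Δdeposits = +€9B.
Δrequired reserves = 10% × +€9B = +€0.9B.
Δexcess reserves = Δreserves − Δrequired = −€22B − (+€0.9B) = -€22.9 billion.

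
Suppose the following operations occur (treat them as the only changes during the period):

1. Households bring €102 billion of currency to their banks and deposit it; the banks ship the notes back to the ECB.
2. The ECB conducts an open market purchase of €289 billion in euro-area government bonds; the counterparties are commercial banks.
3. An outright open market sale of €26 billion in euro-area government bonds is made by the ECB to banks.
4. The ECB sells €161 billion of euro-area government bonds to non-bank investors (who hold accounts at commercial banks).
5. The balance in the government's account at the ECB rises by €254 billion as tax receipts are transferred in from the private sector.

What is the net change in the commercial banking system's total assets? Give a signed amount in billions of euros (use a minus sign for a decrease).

Currency deposit €102 billion: bank balance sheets expand → +€102B.
OMO purchase (from banks) €289 billion: just an asset swap on bank balance sheets → 0.
OMO sale (to banks) €26 billion: just an asset swap on bank balance sheets → 0.
Asset sale (to non-banks) €161 billion: bank balance sheets shrink → −€161B.
Government account inflow €254 billion: bank balance sheets shrink → −€254B.
Net: 102 + 0 + 0 − 161 − 254 = -€313 billion.

-€313 billion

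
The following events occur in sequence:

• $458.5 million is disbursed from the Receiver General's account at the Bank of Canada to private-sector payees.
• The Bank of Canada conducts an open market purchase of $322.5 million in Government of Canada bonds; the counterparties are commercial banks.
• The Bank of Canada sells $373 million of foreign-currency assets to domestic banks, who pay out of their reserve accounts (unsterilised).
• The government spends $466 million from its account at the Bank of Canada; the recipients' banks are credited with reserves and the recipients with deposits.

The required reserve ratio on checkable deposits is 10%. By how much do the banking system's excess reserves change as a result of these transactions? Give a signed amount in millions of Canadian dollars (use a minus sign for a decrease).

Government spending $458.5 million: reserves +$458.5M, deposits +$458.5M.
OMO purchase (from banks) $322.5 million: reserves +$322.5M, deposits 0.
FX sale $373 million: reserves −$373M, deposits 0.
Government spending $466 million: reserves +$466M, deposits +$466M.
Totals: Δreserves = +$874M, Δdeposits = +$924.5M.
Δrequired reserves = 10% × +$924.5M = +$92.45M.
Δexcess reserves = Δreserves − Δrequired = +$874M − (+$92.45M) = +$781.55 million.

+$781.55 million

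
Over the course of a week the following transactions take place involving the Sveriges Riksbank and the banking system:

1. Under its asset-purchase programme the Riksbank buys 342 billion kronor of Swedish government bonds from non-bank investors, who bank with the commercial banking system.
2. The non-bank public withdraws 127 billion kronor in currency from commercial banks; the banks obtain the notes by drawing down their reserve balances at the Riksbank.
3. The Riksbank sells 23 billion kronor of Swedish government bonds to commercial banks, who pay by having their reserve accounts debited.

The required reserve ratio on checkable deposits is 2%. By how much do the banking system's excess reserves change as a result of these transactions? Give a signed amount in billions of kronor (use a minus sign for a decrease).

+187.7 billion

Asset purchase (from non-banks) 342 billion kronor: reserves +342B, deposits +342B.
Currency withdrawal 127 billion kronor: reserves −127B, deposits −127B.
OMO sale (to banks) 23 billion kronor: reserves −23B, deposits 0.
Totals: Δreserves = +192B, Δdeposits = +215B.
Δrequired reserves = 2% × +215B = +4.3B.
Δexcess reserves = Δreserves − Δrequired = +192B − (+4.3B) = +187.7 billion.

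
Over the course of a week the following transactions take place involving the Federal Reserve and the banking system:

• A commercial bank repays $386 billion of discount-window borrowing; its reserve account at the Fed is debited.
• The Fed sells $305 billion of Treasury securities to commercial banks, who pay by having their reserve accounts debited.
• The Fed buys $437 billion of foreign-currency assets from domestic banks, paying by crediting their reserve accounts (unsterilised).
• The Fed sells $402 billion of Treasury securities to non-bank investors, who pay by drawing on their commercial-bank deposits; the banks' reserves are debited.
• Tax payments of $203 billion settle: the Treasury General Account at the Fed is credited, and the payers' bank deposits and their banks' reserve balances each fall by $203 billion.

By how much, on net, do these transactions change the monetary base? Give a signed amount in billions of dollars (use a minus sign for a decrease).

Fed balance sheet:
  Assets:      Securities −$707B, Loans to banks −$386B, Foreign assets +$437B
  Liabilities: Bank reserves −$859B, Government deposits +$203B
Monetary base = currency + reserves: 0 + (−$859B) = -$859 billion.

-$859 billion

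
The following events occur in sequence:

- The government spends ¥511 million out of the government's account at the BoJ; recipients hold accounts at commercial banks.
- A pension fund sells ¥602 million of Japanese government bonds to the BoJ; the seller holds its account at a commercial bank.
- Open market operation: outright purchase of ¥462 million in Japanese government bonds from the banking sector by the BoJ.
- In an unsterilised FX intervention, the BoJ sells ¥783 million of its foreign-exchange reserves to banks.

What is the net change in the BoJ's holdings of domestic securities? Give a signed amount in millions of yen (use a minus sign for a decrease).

Government spending ¥511 million: the BoJ's securities portfolio is untouched → 0.
Asset purchase (from non-banks) ¥602 million: securities added to the BoJ's portfolio → +¥602M.
OMO purchase (from banks) ¥462 million: securities added to the BoJ's portfolio → +¥462M.
FX sale ¥783 million: the BoJ's securities portfolio is untouched → 0.
Net: 0 + 602 + 462 + 0 = +¥1064 million.

+¥1064 million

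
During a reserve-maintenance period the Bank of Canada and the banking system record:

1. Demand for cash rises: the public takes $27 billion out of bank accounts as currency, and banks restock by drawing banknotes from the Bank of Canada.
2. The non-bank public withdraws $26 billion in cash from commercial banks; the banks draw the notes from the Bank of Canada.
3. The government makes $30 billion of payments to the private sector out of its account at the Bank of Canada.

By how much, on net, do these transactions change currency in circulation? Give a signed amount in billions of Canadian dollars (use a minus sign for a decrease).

Bank of Canada balance sheet:
  Assets:      no change
  Liabilities: Bank reserves −$23B, Currency in circulation +$53B, Government deposits −$30B
Commercial banking system:
  Assets:      Reserves at CB −$23B
  Liabilities: Checkable deposits −$23B
So the change in currency in circulation is +$53 billion.

+$53 billion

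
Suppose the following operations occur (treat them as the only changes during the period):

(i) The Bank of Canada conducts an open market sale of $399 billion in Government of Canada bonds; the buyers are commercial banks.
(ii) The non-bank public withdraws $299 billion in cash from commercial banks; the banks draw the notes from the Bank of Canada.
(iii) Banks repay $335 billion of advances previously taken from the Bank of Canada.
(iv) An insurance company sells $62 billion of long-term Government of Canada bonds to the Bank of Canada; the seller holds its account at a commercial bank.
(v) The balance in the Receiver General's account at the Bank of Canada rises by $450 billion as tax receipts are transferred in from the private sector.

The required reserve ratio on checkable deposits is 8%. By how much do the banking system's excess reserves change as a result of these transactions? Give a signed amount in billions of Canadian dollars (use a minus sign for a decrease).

-$1366.04 billion

OMO sale (to banks) $399 billion: reserves −$399B, deposits 0.
Currency withdrawal $299 billion: reserves −$299B, deposits −$299B.
Discount-window repayment $335 billion: reserves −$335B, deposits 0.
Asset purchase (from non-banks) $62 billion: reserves +$62B, deposits +$62B.
Government account inflow $450 billion: reserves −$450B, deposits −$450B.
Totals: Δreserves = −$1421B, Δdeposits = −$687B.
Δrequired reserves = 8% × −$687B = −$54.96B.
Δexcess reserves = Δreserves − Δrequired = −$1421B − (−$54.96B) = -$1366.04 billion.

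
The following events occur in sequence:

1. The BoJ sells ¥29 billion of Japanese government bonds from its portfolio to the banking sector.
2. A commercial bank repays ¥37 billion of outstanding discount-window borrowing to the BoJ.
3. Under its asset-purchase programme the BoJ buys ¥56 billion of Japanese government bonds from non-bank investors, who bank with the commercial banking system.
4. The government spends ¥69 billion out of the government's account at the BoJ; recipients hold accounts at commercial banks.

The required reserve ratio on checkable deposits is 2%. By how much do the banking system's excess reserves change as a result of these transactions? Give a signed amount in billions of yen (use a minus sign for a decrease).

OMO sale (to banks) ¥29 billion: reserves −¥29B, deposits 0.
Discount-window repayment ¥37 billion: reserves −¥37B, deposits 0.
Asset purchase (from non-banks) ¥56 billion: reserves +¥56B, deposits +¥56B.
Government spending ¥69 billion: reserves +¥69B, deposits +¥69B.
Totals: Δreserves = +¥59B, Δdeposits = +¥125B.
Δrequired reserves = 2% × +¥125B = +¥2.5B.
Δexcess reserves = Δreserves − Δrequired = +¥59B − (+¥2.5B) = +¥56.5 billion.

+¥56.5 billion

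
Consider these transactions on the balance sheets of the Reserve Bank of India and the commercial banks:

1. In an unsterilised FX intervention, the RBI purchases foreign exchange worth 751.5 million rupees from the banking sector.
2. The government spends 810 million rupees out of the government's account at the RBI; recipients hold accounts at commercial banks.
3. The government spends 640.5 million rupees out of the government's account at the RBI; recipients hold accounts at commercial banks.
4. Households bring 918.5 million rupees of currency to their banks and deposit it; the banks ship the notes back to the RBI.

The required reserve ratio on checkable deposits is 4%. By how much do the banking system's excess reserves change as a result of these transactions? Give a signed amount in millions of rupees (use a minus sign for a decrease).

+3025.74 million

FX purchase 751.5 million rupees: reserves +751.5M, deposits 0.
Government spending 810 million rupees: reserves +810M, deposits +810M.
Government spending 640.5 million rupees: reserves +640.5M, deposits +640.5M.
Currency deposit 918.5 million rupees: reserves +918.5M, deposits +918.5M.
Totals: Δreserves = +3120.5M, Δdeposits = +2369M.
Δrequired reserves = 4% × +2369M = +94.76M.
Δexcess reserves = Δreserves − Δrequired = +3120.5M − (+94.76M) = +3025.74 million.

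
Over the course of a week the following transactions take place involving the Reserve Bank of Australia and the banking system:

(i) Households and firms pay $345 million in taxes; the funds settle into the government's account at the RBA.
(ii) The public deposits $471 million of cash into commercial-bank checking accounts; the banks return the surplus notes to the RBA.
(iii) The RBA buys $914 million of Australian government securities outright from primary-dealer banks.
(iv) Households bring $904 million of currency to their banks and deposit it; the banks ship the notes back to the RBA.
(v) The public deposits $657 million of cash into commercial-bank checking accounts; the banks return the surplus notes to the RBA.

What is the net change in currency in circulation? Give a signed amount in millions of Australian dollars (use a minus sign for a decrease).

-$2032 million

Government account inflow $345 million: no currency enters or leaves circulation → 0.
Currency deposit $471 million: notes return to the central bank → −$471M.
OMO purchase (from banks) $914 million: no currency enters or leaves circulation → 0.
Currency deposit $904 million: notes return to the central bank → −$904M.
Currency deposit $657 million: notes return to the central bank → −$657M.
Net: 0 − 471 + 0 − 904 − 657 = -$2032 million.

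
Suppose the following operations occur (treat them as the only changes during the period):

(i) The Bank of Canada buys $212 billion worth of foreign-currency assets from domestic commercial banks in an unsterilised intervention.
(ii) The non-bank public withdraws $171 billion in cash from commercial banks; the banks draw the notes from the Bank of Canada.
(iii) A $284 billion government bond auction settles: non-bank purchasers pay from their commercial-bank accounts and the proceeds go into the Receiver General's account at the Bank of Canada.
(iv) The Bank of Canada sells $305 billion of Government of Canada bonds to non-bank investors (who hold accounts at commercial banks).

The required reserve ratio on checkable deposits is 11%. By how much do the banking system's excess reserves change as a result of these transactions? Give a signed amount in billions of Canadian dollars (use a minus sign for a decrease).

-$464.4 billion

FX purchase $212 billion: reserves +$212B, deposits 0.
Currency withdrawal $171 billion: reserves −$171B, deposits −$171B.
Government account inflow $284 billion: reserves −$284B, deposits −$284B.
Asset sale (to non-banks) $305 billion: reserves −$305B, deposits −$305B.
Totals: Δreserves = −$548B, Δdeposits = −$760B.
Δrequired reserves = 11% × −$760B = −$83.6B.
Δexcess reserves = Δreserves − Δrequired = −$548B − (−$83.6B) = -$464.4 billion.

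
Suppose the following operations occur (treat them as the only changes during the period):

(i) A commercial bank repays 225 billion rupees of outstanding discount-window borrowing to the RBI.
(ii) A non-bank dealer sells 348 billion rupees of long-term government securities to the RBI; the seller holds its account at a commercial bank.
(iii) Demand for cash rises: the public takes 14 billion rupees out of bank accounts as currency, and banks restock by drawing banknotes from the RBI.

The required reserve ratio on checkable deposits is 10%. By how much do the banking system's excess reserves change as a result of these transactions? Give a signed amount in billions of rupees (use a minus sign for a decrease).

+75.6 billion

Discount-window repayment 225 billion rupees: reserves −225B, deposits 0.
Asset purchase (from non-banks) 348 billion rupees: reserves +348B, deposits +348B.
Currency withdrawal 14 billion rupees: reserves −14B, deposits −14B.
Totals: Δreserves = +109B, Δdeposits = +334B.
Δrequired reserves = 10% × +334B = +33.4B.
Δexcess reserves = Δreserves − Δrequired = +109B − (+33.4B) = +75.6 billion.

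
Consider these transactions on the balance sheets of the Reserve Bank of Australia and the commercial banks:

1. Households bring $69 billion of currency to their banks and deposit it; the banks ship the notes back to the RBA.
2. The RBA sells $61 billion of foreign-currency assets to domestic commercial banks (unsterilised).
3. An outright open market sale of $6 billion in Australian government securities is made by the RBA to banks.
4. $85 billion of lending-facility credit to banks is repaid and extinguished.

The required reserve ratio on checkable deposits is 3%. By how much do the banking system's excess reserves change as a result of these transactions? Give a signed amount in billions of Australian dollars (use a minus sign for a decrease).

-$85.07 billion

Currency deposit $69 billion: reserves +$69B, deposits +$69B.
FX sale $61 billion: reserves −$61B, deposits 0.
OMO sale (to banks) $6 billion: reserves −$6B, deposits 0.
Discount-window repayment $85 billion: reserves −$85B, deposits 0.
Totals: Δreserves = −$83B, Δdeposits = +$69B.
Δrequired reserves = 3% × +$69B = +$2.07B.
Δexcess reserves = Δreserves − Δrequired = −$83B − (+$2.07B) = -$85.07 billion.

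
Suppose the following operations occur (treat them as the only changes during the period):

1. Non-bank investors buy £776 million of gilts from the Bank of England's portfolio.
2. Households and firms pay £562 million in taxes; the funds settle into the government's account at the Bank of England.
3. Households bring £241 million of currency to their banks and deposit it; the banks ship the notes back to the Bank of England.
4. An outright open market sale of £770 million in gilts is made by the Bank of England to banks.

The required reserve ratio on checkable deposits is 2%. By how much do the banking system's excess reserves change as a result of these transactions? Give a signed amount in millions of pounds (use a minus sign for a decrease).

-£1845.06 million

Asset sale (to non-banks) £776 million: reserves −£776M, deposits −£776M.
Government account inflow £562 million: reserves −£562M, deposits −£562M.
Currency deposit £241 million: reserves +£241M, deposits +£241M.
OMO sale (to banks) £770 million: reserves −£770M, deposits 0.
Totals: Δreserves = −£1867M, Δdeposits = −£1097M.
Δrequired reserves = 2% × −£1097M = −£21.94M.
Δexcess reserves = Δreserves − Δrequired = −£1867M − (−£21.94M) = -£1845.06 million.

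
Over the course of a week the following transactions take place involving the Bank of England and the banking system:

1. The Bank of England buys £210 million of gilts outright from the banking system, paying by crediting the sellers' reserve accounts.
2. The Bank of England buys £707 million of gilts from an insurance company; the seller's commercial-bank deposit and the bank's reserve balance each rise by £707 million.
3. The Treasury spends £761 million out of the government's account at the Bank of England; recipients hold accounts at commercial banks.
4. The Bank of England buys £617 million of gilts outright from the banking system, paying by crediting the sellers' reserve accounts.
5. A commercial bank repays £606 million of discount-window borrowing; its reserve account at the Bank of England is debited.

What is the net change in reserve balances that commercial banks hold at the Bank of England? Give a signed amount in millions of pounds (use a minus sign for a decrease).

+£1689 million

Bank of England balance sheet:
  Assets:      Securities +£1534M, Loans to banks −£606M
  Liabilities: Bank reserves +£1689M, Government deposits −£761M
Commercial banking system:
  Assets:      Reserves at CB +£1689M, Securities −£827M
  Liabilities: Checkable deposits +£1468M, Borrowings from CB −£606M
So the change in reserve balances that commercial banks hold at the Bank of England is +£1689 million.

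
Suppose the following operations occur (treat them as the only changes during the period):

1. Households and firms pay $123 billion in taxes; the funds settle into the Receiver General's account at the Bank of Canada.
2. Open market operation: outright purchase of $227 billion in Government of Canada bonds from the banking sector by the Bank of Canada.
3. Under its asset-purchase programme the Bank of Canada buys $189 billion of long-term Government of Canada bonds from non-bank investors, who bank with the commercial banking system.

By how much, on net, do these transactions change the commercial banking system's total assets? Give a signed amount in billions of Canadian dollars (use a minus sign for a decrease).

+$66 billion

Government account inflow $123 billion: bank balance sheets shrink → −$123B.
OMO purchase (from banks) $227 billion: just an asset swap on bank balance sheets → 0.
Asset purchase (from non-banks) $189 billion: bank balance sheets expand → +$189B.
Net: −123 + 0 + 189 = +$66 billion.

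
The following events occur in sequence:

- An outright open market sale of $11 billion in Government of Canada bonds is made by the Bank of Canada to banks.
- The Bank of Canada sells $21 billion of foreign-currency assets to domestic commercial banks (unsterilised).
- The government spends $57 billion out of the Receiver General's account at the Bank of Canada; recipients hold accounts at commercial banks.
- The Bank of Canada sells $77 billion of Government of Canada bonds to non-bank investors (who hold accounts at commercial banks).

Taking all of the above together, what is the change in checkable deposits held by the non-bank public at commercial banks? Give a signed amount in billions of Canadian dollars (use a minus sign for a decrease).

OMO sale (to banks) $11 billion: the counterparty is a bank, so public deposits are unchanged → 0.
FX sale $21 billion: the counterparty is a bank, so public deposits are unchanged → 0.
Government spending $57 billion: non-bank counterparties' bank balances rise → +$57B.
Asset sale (to non-banks) $77 billion: non-bank counterparties' bank balances fall → −$77B.
Net: 0 + 0 + 57 − 77 = -$20 billion.

-$20 billion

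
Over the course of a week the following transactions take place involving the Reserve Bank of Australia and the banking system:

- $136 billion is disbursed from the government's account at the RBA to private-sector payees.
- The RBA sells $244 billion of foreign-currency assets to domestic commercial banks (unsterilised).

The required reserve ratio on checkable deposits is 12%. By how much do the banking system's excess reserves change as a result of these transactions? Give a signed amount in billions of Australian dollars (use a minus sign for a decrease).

-$124.32 billion

Government spending $136 billion: reserves +$136B, deposits +$136B.
FX sale $244 billion: reserves −$244B, deposits 0.
Totals: Δreserves = −$108B, Δdeposits = +$136B.
Δrequired reserves = 12% × +$136B = +$16.32B.
Δexcess reserves = Δreserves − Δrequired = −$108B − (+$16.32B) = -$124.32 billion.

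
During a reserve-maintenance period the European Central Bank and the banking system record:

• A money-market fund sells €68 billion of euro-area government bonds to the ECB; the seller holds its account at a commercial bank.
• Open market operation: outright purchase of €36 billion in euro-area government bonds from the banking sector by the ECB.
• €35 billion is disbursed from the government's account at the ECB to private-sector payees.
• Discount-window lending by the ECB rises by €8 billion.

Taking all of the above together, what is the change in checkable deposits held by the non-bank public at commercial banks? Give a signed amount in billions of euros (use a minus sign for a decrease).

+€103 billion

Asset purchase (from non-banks) €68 billion: non-bank counterparties' bank balances rise → +€68B.
OMO purchase (from banks) €36 billion: the counterparty is a bank, so public deposits are unchanged → 0.
Government spending €35 billion: non-bank counterparties' bank balances rise → +€35B.
Discount-window loan €8 billion: the counterparty is a bank, so public deposits are unchanged → 0.
Net: 68 + 0 + 35 + 0 = +€103 billion.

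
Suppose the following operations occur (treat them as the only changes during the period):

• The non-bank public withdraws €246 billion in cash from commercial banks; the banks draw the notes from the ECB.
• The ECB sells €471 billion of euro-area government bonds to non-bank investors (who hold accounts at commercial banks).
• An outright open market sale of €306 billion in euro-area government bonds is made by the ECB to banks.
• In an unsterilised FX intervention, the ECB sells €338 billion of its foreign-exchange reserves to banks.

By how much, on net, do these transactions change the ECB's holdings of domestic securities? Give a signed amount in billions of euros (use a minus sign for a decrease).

-€777 billion

ECB balance sheet:
  Assets:      Securities −€777B, Foreign assets −€338B
  Liabilities: Bank reserves −€1361B, Currency in circulation +€246B
So the change in the ECB's holdings of domestic securities is -€777 billion.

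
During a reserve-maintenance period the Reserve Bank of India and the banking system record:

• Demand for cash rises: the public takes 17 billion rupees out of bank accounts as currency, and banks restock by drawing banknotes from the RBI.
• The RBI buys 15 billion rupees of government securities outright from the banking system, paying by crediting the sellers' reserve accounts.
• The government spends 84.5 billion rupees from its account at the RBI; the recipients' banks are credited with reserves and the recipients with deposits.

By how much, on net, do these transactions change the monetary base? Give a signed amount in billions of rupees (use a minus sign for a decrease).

RBI balance sheet:
  Assets:      Securities +15B
  Liabilities: Bank reserves +82.5B, Currency in circulation +17B, Government deposits −84.5B
Monetary base = currency + reserves: +17B + (+82.5B) = +99.5 billion.

+99.5 billion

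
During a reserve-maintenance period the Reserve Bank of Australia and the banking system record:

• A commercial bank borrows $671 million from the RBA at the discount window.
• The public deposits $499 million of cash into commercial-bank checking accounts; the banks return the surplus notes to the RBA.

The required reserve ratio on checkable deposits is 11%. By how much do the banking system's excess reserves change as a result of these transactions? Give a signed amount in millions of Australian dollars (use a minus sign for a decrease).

Discount-window loan $671 million: reserves +$671M, deposits 0.
Currency deposit $499 million: reserves +$499M, deposits +$499M.
Totals: Δreserves = +$1170M, Δdeposits = +$499M.
Δrequired reserves = 11% × +$499M = +$54.89M.
Δexcess reserves = Δreserves − Δrequired = +$1170M − (+$54.89M) = +$1115.11 million.

+$1115.11 million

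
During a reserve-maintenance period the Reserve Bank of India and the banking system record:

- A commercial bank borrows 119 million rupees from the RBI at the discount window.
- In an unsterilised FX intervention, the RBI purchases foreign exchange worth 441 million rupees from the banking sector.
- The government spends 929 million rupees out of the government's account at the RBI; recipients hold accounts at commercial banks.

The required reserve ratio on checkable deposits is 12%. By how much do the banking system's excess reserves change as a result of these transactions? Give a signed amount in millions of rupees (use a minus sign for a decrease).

Discount-window loan 119 million rupees: reserves +119M, deposits 0.
FX purchase 441 million rupees: reserves +441M, deposits 0.
Government spending 929 million rupees: reserves +929M, deposits +929M.
Totals: Δreserves = +1489M, Δdeposits = +929M.
Δrequired reserves = 12% × +929M = +111.48M.
Δexcess reserves = Δreserves − Δrequired = +1489M − (+111.48M) = +1377.52 million.

+1377.52 million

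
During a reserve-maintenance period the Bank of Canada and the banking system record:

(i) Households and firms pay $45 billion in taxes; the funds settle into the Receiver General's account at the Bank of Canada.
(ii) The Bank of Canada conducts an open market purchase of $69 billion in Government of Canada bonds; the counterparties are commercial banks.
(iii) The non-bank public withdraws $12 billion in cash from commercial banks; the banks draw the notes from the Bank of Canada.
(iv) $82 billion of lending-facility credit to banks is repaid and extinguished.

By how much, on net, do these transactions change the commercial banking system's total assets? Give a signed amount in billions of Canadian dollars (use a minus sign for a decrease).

-$139 billion

Bank of Canada balance sheet:
  Assets:      Securities +$69B, Loans to banks −$82B
  Liabilities: Bank reserves −$70B, Currency in circulation +$12B, Government deposits +$45B
Commercial banking system:
  Assets:      Reserves at CB −$70B, Securities −$69B
  Liabilities: Checkable deposits −$57B, Borrowings from CB −$82B
Change in total bank assets = -$139 billion.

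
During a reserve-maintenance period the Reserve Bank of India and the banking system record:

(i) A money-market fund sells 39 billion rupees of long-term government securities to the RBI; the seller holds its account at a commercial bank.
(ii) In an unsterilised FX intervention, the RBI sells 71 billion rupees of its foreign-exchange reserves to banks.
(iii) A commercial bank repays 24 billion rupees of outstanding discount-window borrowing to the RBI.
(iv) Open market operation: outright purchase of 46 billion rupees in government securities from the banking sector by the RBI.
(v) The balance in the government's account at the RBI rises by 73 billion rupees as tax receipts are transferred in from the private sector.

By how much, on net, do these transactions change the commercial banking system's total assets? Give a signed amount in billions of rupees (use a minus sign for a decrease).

RBI balance sheet:
  Assets:      Securities +85B, Loans to banks −24B, Foreign assets −71B
  Liabilities: Bank reserves −83B, Government deposits +73B
Commercial banking system:
  Assets:      Reserves at CB −83B, Securities −46B, Foreign assets +71B
  Liabilities: Checkable deposits −34B, Borrowings from CB −24B
Change in total bank assets = -58 billion.

-58 billion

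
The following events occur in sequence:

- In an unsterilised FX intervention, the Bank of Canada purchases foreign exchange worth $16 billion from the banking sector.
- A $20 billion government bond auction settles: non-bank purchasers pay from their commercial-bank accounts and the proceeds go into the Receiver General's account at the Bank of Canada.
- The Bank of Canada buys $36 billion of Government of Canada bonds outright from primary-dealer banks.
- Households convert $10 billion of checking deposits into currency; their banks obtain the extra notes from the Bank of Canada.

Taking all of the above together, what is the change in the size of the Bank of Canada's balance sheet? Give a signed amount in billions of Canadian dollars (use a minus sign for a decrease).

Bank of Canada balance sheet:
  Assets:      Securities +$36B, Foreign assets +$16B
  Liabilities: Bank reserves +$22B, Currency in circulation +$10B, Government deposits +$20B
Change in total Bank of Canada assets = +$52 billion.

+$52 billion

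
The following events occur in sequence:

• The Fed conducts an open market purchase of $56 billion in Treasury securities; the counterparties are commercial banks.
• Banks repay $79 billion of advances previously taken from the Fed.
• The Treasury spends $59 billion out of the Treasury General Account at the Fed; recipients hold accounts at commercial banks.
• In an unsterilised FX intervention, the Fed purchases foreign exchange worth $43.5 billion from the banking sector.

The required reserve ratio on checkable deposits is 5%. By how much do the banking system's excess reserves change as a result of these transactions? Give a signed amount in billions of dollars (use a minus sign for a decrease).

OMO purchase (from banks) $56 billion: reserves +$56B, deposits 0.
Discount-window repayment $79 billion: reserves −$79B, deposits 0.
Government spending $59 billion: reserves +$59B, deposits +$59B.
FX purchase $43.5 billion: reserves +$43.5B, deposits 0.
Totals: Δreserves = +$79.5B, Δdeposits = +$59B.
Δrequired reserves = 5% × +$59B = +$2.95B.
Δexcess reserves = Δreserves − Δrequired = +$79.5B − (+$2.95B) = +$76.55 billion.

+$76.55 billion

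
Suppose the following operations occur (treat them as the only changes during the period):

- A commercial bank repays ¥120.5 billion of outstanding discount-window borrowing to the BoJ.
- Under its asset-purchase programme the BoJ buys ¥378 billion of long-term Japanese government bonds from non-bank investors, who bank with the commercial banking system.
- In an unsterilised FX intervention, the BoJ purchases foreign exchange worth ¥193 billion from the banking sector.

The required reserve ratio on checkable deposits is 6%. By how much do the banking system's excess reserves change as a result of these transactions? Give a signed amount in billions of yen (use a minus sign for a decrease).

Discount-window repayment ¥120.5 billion: reserves −¥120.5B, deposits 0.
Asset purchase (from non-banks) ¥378 billion: reserves +¥378B, deposits +¥378B.
FX purchase ¥193 billion: reserves +¥193B, deposits 0.
Totals: Δreserves = +¥450.5B, Δdeposits = +¥378B.
Δrequired reserves = 6% × +¥378B = +¥22.68B.
Δexcess reserves = Δreserves − Δrequired = +¥450.5B − (+¥22.68B) = +¥427.82 billion.

+¥427.82 billion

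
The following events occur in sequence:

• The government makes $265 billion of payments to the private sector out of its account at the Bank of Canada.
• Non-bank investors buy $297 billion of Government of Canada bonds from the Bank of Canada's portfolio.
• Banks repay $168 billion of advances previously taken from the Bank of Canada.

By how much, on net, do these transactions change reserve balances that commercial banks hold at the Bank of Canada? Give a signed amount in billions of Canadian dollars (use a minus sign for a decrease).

Government spending $265 billion: government payments flow into bank reserve accounts → +$265B.
Asset sale (to non-banks) $297 billion: the non-bank buyers' banks settle from reserves → −$297B.
Discount-window repayment $168 billion: repayment is debited from reserves → −$168B.
Net: 265 − 297 − 168 = -$200 billion.

-$200 billion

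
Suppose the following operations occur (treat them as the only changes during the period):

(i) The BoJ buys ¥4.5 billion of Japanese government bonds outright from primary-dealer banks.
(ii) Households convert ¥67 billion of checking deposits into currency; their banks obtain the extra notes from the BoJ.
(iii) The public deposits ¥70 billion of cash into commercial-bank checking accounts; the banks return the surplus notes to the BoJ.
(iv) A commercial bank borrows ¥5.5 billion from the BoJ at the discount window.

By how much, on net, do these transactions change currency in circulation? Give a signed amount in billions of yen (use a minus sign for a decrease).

BoJ balance sheet:
  Assets:      Securities +¥4.5B, Loans to banks +¥5.5B
  Liabilities: Bank reserves +¥13B, Currency in circulation −¥3B
So the change in currency in circulation is -¥3 billion.

-¥3 billion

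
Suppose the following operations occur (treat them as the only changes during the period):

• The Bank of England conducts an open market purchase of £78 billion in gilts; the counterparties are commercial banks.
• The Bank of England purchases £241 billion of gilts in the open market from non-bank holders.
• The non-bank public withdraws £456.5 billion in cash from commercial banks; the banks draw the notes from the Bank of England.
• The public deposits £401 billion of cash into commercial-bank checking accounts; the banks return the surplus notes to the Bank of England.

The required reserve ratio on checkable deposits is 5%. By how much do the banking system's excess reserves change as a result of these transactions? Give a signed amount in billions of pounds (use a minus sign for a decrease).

OMO purchase (from banks) £78 billion: reserves +£78B, deposits 0.
Asset purchase (from non-banks) £241 billion: reserves +£241B, deposits +£241B.
Currency withdrawal £456.5 billion: reserves −£456.5B, deposits −£456.5B.
Currency deposit £401 billion: reserves +£401B, deposits +£401B.
Totals: Δreserves = +£263.5B, Δdeposits = +£185.5B.
Δrequired reserves = 5% × +£185.5B = +£9.275B.
Δexcess reserves = Δreserves − Δrequired = +£263.5B − (+£9.275B) = +£254.225 billion.

+£254.225 billion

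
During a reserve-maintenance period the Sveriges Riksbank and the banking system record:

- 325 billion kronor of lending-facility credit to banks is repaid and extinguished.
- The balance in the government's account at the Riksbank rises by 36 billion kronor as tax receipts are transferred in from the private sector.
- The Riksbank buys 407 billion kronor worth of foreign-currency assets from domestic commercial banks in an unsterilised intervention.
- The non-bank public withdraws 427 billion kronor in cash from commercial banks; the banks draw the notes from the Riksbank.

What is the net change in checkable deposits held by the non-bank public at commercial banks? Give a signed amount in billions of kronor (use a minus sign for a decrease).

-463 billion

Discount-window repayment 325 billion kronor: the counterparty is a bank, so public deposits are unchanged → 0.
Government account inflow 36 billion kronor: non-bank counterparties' bank balances fall → −36B.
FX purchase 407 billion kronor: the counterparty is a bank, so public deposits are unchanged → 0.
Currency withdrawal 427 billion kronor: non-bank counterparties' bank balances fall → −427B.
Net: 0 − 36 + 0 − 427 = -463 billion.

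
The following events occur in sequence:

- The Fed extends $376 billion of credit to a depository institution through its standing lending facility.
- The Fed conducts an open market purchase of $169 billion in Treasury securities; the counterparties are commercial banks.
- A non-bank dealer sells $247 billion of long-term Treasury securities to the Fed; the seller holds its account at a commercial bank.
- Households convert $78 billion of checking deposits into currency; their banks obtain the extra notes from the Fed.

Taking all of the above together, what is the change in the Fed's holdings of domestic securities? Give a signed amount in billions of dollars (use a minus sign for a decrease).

+$416 billion

Fed balance sheet:
  Assets:      Securities +$416B, Loans to banks +$376B
  Liabilities: Bank reserves +$714B, Currency in circulation +$78B
So the change in the Fed's holdings of domestic securities is +$416 billion.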